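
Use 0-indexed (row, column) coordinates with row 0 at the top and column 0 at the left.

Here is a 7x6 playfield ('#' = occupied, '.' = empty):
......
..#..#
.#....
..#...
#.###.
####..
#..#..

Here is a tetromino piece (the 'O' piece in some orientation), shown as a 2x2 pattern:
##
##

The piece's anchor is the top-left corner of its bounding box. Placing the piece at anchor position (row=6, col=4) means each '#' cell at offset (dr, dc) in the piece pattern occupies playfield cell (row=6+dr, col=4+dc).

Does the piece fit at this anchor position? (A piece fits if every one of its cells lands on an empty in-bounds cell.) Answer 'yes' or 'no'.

Answer: no

Derivation:
Check each piece cell at anchor (6, 4):
  offset (0,0) -> (6,4): empty -> OK
  offset (0,1) -> (6,5): empty -> OK
  offset (1,0) -> (7,4): out of bounds -> FAIL
  offset (1,1) -> (7,5): out of bounds -> FAIL
All cells valid: no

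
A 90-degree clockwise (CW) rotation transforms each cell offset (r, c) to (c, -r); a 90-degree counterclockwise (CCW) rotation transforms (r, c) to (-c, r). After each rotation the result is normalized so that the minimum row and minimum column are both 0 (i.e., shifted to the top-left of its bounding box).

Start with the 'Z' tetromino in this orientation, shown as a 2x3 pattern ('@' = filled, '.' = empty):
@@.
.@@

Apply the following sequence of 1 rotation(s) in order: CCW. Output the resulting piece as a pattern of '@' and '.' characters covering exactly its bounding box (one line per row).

Answer: .@
@@
@.

Derivation:
Start:
@@.
.@@
After rotation 1 (CCW):
.@
@@
@.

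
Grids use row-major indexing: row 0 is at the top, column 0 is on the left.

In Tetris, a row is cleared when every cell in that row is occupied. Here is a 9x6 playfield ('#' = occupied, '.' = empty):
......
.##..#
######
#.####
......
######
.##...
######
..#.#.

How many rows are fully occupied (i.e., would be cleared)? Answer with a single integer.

Answer: 3

Derivation:
Check each row:
  row 0: 6 empty cells -> not full
  row 1: 3 empty cells -> not full
  row 2: 0 empty cells -> FULL (clear)
  row 3: 1 empty cell -> not full
  row 4: 6 empty cells -> not full
  row 5: 0 empty cells -> FULL (clear)
  row 6: 4 empty cells -> not full
  row 7: 0 empty cells -> FULL (clear)
  row 8: 4 empty cells -> not full
Total rows cleared: 3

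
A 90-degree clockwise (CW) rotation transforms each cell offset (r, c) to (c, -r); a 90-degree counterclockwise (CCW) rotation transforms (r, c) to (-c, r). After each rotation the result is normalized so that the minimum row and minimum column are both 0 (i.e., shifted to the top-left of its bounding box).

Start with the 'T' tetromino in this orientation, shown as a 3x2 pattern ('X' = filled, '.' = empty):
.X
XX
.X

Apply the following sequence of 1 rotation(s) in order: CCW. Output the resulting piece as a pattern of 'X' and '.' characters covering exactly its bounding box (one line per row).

Start:
.X
XX
.X
After rotation 1 (CCW):
XXX
.X.

Answer: XXX
.X.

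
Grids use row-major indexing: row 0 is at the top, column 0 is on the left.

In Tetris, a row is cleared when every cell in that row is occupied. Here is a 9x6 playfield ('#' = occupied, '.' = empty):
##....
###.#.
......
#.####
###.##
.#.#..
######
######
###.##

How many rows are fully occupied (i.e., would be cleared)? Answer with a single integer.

Answer: 2

Derivation:
Check each row:
  row 0: 4 empty cells -> not full
  row 1: 2 empty cells -> not full
  row 2: 6 empty cells -> not full
  row 3: 1 empty cell -> not full
  row 4: 1 empty cell -> not full
  row 5: 4 empty cells -> not full
  row 6: 0 empty cells -> FULL (clear)
  row 7: 0 empty cells -> FULL (clear)
  row 8: 1 empty cell -> not full
Total rows cleared: 2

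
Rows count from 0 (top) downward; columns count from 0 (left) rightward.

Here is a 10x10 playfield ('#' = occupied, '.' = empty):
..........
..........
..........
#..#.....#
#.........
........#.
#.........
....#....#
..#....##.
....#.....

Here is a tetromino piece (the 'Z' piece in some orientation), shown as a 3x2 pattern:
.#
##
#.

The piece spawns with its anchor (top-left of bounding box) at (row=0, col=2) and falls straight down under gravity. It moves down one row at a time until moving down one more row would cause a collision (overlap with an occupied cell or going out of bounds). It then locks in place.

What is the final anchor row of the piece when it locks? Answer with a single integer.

Answer: 1

Derivation:
Spawn at (row=0, col=2). Try each row:
  row 0: fits
  row 1: fits
  row 2: blocked -> lock at row 1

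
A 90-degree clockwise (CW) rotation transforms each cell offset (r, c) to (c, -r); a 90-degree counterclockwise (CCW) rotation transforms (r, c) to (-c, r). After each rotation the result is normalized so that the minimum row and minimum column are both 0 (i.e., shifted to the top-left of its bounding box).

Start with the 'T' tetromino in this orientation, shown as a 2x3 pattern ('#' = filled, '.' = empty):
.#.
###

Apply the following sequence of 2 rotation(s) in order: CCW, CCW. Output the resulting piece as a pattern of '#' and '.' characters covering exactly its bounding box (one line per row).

Start:
.#.
###
After rotation 1 (CCW):
.#
##
.#
After rotation 2 (CCW):
###
.#.

Answer: ###
.#.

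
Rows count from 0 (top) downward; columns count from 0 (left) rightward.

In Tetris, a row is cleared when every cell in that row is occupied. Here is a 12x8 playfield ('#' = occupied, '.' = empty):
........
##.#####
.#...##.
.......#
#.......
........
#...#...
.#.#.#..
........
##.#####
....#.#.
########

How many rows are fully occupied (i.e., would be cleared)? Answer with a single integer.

Answer: 1

Derivation:
Check each row:
  row 0: 8 empty cells -> not full
  row 1: 1 empty cell -> not full
  row 2: 5 empty cells -> not full
  row 3: 7 empty cells -> not full
  row 4: 7 empty cells -> not full
  row 5: 8 empty cells -> not full
  row 6: 6 empty cells -> not full
  row 7: 5 empty cells -> not full
  row 8: 8 empty cells -> not full
  row 9: 1 empty cell -> not full
  row 10: 6 empty cells -> not full
  row 11: 0 empty cells -> FULL (clear)
Total rows cleared: 1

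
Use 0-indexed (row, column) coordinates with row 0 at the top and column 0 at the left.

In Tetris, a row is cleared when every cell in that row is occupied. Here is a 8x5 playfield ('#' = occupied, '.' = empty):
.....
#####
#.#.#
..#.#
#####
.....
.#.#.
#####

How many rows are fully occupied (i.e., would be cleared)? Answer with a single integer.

Answer: 3

Derivation:
Check each row:
  row 0: 5 empty cells -> not full
  row 1: 0 empty cells -> FULL (clear)
  row 2: 2 empty cells -> not full
  row 3: 3 empty cells -> not full
  row 4: 0 empty cells -> FULL (clear)
  row 5: 5 empty cells -> not full
  row 6: 3 empty cells -> not full
  row 7: 0 empty cells -> FULL (clear)
Total rows cleared: 3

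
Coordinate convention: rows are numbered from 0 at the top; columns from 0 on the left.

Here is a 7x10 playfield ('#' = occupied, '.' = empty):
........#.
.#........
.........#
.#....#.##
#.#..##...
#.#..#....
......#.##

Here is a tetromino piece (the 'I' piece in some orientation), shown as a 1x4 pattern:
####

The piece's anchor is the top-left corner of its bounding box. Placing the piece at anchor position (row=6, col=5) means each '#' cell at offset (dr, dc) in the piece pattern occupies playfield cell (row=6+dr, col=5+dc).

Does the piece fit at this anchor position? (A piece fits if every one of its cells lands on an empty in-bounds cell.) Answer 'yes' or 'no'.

Check each piece cell at anchor (6, 5):
  offset (0,0) -> (6,5): empty -> OK
  offset (0,1) -> (6,6): occupied ('#') -> FAIL
  offset (0,2) -> (6,7): empty -> OK
  offset (0,3) -> (6,8): occupied ('#') -> FAIL
All cells valid: no

Answer: no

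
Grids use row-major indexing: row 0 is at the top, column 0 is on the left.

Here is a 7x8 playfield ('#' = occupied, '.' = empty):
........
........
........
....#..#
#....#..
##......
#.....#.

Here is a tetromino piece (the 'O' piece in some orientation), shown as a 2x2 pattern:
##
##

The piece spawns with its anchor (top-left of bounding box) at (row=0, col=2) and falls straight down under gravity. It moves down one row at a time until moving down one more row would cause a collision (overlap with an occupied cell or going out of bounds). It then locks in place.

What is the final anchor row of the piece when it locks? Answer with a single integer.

Answer: 5

Derivation:
Spawn at (row=0, col=2). Try each row:
  row 0: fits
  row 1: fits
  row 2: fits
  row 3: fits
  row 4: fits
  row 5: fits
  row 6: blocked -> lock at row 5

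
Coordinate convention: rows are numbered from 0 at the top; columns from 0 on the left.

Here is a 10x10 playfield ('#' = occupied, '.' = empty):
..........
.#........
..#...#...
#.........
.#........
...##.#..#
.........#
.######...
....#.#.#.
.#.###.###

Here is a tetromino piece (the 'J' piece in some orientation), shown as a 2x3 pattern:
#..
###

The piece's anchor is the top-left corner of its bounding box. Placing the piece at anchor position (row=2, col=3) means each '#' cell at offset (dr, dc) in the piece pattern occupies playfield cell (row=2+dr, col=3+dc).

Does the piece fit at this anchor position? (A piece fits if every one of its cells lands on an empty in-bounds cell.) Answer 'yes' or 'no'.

Check each piece cell at anchor (2, 3):
  offset (0,0) -> (2,3): empty -> OK
  offset (1,0) -> (3,3): empty -> OK
  offset (1,1) -> (3,4): empty -> OK
  offset (1,2) -> (3,5): empty -> OK
All cells valid: yes

Answer: yes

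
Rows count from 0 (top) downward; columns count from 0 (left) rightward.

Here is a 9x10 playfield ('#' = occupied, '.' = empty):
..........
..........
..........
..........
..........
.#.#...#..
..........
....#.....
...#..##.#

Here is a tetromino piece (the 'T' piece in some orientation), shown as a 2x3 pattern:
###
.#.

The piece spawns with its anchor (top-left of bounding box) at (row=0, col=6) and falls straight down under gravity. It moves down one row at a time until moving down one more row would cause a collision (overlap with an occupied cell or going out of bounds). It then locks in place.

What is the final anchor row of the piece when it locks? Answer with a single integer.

Spawn at (row=0, col=6). Try each row:
  row 0: fits
  row 1: fits
  row 2: fits
  row 3: fits
  row 4: blocked -> lock at row 3

Answer: 3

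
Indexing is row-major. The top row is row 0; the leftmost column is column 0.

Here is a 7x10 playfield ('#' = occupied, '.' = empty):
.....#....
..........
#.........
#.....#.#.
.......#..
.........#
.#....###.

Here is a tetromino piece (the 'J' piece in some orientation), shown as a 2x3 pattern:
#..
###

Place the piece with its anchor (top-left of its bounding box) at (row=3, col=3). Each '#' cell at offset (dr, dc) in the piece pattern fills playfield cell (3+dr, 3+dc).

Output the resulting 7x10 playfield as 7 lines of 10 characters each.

Fill (3+0,3+0) = (3,3)
Fill (3+1,3+0) = (4,3)
Fill (3+1,3+1) = (4,4)
Fill (3+1,3+2) = (4,5)

Answer: .....#....
..........
#.........
#..#..#.#.
...###.#..
.........#
.#....###.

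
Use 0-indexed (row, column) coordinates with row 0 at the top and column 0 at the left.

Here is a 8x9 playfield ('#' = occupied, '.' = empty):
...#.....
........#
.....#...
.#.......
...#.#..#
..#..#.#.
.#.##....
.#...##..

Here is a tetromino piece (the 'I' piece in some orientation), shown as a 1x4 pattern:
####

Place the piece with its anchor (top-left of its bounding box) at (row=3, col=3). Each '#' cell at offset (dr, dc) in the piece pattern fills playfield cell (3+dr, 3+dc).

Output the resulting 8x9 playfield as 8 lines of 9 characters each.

Fill (3+0,3+0) = (3,3)
Fill (3+0,3+1) = (3,4)
Fill (3+0,3+2) = (3,5)
Fill (3+0,3+3) = (3,6)

Answer: ...#.....
........#
.....#...
.#.####..
...#.#..#
..#..#.#.
.#.##....
.#...##..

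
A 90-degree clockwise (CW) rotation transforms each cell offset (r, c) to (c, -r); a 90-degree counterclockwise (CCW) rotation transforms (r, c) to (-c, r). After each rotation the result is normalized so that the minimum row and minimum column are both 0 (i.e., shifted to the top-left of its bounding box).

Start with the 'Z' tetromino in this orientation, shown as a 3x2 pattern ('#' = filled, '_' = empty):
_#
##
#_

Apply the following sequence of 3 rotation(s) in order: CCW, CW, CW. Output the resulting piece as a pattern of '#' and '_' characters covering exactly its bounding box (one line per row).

Answer: ##_
_##

Derivation:
Start:
_#
##
#_
After rotation 1 (CCW):
##_
_##
After rotation 2 (CW):
_#
##
#_
After rotation 3 (CW):
##_
_##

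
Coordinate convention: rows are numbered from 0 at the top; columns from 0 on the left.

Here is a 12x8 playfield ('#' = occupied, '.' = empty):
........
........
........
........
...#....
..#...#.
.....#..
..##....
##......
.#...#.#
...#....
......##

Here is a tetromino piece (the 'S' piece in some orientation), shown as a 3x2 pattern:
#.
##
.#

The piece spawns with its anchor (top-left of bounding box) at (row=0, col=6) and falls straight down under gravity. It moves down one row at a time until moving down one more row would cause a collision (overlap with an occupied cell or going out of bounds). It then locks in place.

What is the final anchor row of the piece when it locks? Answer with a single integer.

Answer: 3

Derivation:
Spawn at (row=0, col=6). Try each row:
  row 0: fits
  row 1: fits
  row 2: fits
  row 3: fits
  row 4: blocked -> lock at row 3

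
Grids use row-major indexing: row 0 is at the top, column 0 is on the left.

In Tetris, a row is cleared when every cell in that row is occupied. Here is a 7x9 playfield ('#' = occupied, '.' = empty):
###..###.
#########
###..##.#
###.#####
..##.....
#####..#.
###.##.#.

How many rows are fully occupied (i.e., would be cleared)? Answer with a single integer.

Check each row:
  row 0: 3 empty cells -> not full
  row 1: 0 empty cells -> FULL (clear)
  row 2: 3 empty cells -> not full
  row 3: 1 empty cell -> not full
  row 4: 7 empty cells -> not full
  row 5: 3 empty cells -> not full
  row 6: 3 empty cells -> not full
Total rows cleared: 1

Answer: 1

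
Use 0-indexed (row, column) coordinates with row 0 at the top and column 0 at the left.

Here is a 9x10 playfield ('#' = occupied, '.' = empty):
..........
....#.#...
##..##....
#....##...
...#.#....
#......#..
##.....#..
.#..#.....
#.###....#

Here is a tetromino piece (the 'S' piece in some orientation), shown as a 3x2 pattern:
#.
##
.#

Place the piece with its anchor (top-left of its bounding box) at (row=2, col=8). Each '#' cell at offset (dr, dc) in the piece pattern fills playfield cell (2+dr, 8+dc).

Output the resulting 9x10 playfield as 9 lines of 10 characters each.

Answer: ..........
....#.#...
##..##..#.
#....##.##
...#.#...#
#......#..
##.....#..
.#..#.....
#.###....#

Derivation:
Fill (2+0,8+0) = (2,8)
Fill (2+1,8+0) = (3,8)
Fill (2+1,8+1) = (3,9)
Fill (2+2,8+1) = (4,9)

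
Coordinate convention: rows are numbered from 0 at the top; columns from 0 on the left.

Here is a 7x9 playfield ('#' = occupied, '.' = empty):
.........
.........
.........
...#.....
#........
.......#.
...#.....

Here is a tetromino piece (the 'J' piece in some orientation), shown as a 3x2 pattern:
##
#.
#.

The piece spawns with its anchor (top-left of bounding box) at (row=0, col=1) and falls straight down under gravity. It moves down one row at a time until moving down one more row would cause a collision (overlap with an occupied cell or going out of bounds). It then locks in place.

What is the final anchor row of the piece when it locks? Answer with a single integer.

Spawn at (row=0, col=1). Try each row:
  row 0: fits
  row 1: fits
  row 2: fits
  row 3: fits
  row 4: fits
  row 5: blocked -> lock at row 4

Answer: 4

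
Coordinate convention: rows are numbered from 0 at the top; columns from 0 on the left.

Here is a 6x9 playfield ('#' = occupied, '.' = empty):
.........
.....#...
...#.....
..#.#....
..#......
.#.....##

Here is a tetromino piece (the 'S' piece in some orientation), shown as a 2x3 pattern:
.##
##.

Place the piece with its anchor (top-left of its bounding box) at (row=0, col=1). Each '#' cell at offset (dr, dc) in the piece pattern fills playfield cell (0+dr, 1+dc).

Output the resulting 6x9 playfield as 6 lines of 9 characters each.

Fill (0+0,1+1) = (0,2)
Fill (0+0,1+2) = (0,3)
Fill (0+1,1+0) = (1,1)
Fill (0+1,1+1) = (1,2)

Answer: ..##.....
.##..#...
...#.....
..#.#....
..#......
.#.....##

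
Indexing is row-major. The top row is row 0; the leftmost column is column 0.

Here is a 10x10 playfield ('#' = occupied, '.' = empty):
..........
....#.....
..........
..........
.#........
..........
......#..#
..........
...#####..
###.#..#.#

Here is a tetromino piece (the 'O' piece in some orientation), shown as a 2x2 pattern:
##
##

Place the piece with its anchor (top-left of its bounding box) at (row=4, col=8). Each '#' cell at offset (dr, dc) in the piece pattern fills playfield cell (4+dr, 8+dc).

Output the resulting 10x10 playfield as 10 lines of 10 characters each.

Answer: ..........
....#.....
..........
..........
.#......##
........##
......#..#
..........
...#####..
###.#..#.#

Derivation:
Fill (4+0,8+0) = (4,8)
Fill (4+0,8+1) = (4,9)
Fill (4+1,8+0) = (5,8)
Fill (4+1,8+1) = (5,9)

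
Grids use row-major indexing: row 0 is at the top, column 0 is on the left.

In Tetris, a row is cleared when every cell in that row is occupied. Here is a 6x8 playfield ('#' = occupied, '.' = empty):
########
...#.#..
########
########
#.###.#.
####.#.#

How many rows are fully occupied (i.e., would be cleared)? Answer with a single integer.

Check each row:
  row 0: 0 empty cells -> FULL (clear)
  row 1: 6 empty cells -> not full
  row 2: 0 empty cells -> FULL (clear)
  row 3: 0 empty cells -> FULL (clear)
  row 4: 3 empty cells -> not full
  row 5: 2 empty cells -> not full
Total rows cleared: 3

Answer: 3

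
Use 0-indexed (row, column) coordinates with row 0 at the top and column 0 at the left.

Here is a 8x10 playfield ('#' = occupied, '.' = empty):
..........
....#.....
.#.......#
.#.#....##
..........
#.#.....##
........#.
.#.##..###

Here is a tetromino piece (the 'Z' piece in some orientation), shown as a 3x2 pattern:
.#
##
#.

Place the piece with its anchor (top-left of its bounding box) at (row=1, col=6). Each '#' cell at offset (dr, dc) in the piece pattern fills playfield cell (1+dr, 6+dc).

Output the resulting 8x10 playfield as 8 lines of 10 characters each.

Fill (1+0,6+1) = (1,7)
Fill (1+1,6+0) = (2,6)
Fill (1+1,6+1) = (2,7)
Fill (1+2,6+0) = (3,6)

Answer: ..........
....#..#..
.#....##.#
.#.#..#.##
..........
#.#.....##
........#.
.#.##..###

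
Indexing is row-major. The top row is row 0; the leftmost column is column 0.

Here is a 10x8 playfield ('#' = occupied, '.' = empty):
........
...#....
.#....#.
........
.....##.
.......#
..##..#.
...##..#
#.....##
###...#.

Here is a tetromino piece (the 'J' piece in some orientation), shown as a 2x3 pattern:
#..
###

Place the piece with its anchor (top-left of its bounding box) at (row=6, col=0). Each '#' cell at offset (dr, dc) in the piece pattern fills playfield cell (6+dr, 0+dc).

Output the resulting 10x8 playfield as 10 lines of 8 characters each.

Fill (6+0,0+0) = (6,0)
Fill (6+1,0+0) = (7,0)
Fill (6+1,0+1) = (7,1)
Fill (6+1,0+2) = (7,2)

Answer: ........
...#....
.#....#.
........
.....##.
.......#
#.##..#.
#####..#
#.....##
###...#.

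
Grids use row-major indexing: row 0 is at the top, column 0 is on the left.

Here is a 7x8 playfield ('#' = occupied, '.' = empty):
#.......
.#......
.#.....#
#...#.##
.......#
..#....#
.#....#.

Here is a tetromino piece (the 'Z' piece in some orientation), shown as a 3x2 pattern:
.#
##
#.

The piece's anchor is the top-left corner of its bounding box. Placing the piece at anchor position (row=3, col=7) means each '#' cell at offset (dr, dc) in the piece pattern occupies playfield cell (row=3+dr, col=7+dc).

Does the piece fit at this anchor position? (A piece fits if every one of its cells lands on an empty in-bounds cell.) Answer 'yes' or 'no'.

Check each piece cell at anchor (3, 7):
  offset (0,1) -> (3,8): out of bounds -> FAIL
  offset (1,0) -> (4,7): occupied ('#') -> FAIL
  offset (1,1) -> (4,8): out of bounds -> FAIL
  offset (2,0) -> (5,7): occupied ('#') -> FAIL
All cells valid: no

Answer: no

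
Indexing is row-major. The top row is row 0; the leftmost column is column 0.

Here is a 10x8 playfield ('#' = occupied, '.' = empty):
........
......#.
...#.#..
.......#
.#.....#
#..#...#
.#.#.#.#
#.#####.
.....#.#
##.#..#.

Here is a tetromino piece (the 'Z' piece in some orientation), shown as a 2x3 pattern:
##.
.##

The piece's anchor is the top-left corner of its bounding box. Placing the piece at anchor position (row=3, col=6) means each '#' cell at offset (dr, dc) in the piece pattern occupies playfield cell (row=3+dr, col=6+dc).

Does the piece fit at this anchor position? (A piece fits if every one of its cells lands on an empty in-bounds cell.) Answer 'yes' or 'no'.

Check each piece cell at anchor (3, 6):
  offset (0,0) -> (3,6): empty -> OK
  offset (0,1) -> (3,7): occupied ('#') -> FAIL
  offset (1,1) -> (4,7): occupied ('#') -> FAIL
  offset (1,2) -> (4,8): out of bounds -> FAIL
All cells valid: no

Answer: no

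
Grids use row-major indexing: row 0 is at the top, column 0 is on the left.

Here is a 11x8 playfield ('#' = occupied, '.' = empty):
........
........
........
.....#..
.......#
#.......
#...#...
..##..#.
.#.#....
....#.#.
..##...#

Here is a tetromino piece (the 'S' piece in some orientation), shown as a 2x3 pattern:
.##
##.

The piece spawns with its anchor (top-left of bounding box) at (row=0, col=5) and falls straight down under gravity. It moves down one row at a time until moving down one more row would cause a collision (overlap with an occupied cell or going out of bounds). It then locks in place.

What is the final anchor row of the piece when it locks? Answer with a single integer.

Spawn at (row=0, col=5). Try each row:
  row 0: fits
  row 1: fits
  row 2: blocked -> lock at row 1

Answer: 1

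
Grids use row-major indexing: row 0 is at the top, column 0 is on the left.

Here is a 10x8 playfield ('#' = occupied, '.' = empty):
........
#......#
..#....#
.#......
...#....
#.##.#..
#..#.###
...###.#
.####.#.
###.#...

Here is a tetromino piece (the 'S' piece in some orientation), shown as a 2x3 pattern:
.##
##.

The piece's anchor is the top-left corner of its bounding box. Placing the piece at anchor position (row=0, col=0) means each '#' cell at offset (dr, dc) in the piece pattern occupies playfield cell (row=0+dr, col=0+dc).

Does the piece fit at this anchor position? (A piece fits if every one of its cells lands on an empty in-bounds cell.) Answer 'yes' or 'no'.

Check each piece cell at anchor (0, 0):
  offset (0,1) -> (0,1): empty -> OK
  offset (0,2) -> (0,2): empty -> OK
  offset (1,0) -> (1,0): occupied ('#') -> FAIL
  offset (1,1) -> (1,1): empty -> OK
All cells valid: no

Answer: no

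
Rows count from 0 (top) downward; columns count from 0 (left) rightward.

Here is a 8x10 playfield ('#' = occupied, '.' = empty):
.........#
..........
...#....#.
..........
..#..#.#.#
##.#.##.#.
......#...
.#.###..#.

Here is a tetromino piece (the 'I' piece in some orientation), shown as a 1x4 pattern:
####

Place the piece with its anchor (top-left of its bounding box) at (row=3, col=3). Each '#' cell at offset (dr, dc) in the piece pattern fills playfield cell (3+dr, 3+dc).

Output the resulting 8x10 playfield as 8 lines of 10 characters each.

Answer: .........#
..........
...#....#.
...####...
..#..#.#.#
##.#.##.#.
......#...
.#.###..#.

Derivation:
Fill (3+0,3+0) = (3,3)
Fill (3+0,3+1) = (3,4)
Fill (3+0,3+2) = (3,5)
Fill (3+0,3+3) = (3,6)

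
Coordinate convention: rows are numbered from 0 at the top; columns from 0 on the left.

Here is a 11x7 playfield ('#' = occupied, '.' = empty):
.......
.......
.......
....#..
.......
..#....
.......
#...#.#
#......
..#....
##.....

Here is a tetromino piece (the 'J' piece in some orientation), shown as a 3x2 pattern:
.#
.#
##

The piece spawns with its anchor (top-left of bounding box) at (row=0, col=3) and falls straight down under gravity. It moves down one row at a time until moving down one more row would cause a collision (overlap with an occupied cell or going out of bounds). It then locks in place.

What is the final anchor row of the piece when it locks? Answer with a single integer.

Spawn at (row=0, col=3). Try each row:
  row 0: fits
  row 1: blocked -> lock at row 0

Answer: 0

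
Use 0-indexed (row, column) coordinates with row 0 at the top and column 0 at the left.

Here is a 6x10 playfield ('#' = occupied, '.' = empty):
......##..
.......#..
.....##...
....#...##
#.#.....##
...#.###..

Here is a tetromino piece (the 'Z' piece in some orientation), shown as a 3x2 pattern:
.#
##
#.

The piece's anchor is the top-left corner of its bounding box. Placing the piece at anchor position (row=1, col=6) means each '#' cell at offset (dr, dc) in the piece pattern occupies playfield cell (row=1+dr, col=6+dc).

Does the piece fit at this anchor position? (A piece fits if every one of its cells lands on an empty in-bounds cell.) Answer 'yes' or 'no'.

Check each piece cell at anchor (1, 6):
  offset (0,1) -> (1,7): occupied ('#') -> FAIL
  offset (1,0) -> (2,6): occupied ('#') -> FAIL
  offset (1,1) -> (2,7): empty -> OK
  offset (2,0) -> (3,6): empty -> OK
All cells valid: no

Answer: no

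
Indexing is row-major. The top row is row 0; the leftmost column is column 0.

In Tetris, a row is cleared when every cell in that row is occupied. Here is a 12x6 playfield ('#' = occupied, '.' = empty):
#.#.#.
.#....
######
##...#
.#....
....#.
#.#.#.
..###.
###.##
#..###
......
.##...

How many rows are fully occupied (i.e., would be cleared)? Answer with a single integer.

Answer: 1

Derivation:
Check each row:
  row 0: 3 empty cells -> not full
  row 1: 5 empty cells -> not full
  row 2: 0 empty cells -> FULL (clear)
  row 3: 3 empty cells -> not full
  row 4: 5 empty cells -> not full
  row 5: 5 empty cells -> not full
  row 6: 3 empty cells -> not full
  row 7: 3 empty cells -> not full
  row 8: 1 empty cell -> not full
  row 9: 2 empty cells -> not full
  row 10: 6 empty cells -> not full
  row 11: 4 empty cells -> not full
Total rows cleared: 1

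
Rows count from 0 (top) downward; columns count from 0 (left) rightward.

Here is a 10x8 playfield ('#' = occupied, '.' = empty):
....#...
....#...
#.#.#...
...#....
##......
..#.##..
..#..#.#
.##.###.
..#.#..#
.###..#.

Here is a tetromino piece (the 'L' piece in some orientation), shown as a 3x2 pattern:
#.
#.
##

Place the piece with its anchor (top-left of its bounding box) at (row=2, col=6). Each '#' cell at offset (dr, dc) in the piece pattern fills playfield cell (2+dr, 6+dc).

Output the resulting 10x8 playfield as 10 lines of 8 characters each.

Answer: ....#...
....#...
#.#.#.#.
...#..#.
##....##
..#.##..
..#..#.#
.##.###.
..#.#..#
.###..#.

Derivation:
Fill (2+0,6+0) = (2,6)
Fill (2+1,6+0) = (3,6)
Fill (2+2,6+0) = (4,6)
Fill (2+2,6+1) = (4,7)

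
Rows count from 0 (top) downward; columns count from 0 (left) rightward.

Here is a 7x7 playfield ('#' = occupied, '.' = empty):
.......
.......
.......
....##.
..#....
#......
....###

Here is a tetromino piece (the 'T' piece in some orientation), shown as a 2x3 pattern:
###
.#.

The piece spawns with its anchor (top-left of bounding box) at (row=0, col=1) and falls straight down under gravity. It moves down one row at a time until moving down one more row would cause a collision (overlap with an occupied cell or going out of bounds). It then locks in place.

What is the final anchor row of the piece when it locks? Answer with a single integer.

Answer: 2

Derivation:
Spawn at (row=0, col=1). Try each row:
  row 0: fits
  row 1: fits
  row 2: fits
  row 3: blocked -> lock at row 2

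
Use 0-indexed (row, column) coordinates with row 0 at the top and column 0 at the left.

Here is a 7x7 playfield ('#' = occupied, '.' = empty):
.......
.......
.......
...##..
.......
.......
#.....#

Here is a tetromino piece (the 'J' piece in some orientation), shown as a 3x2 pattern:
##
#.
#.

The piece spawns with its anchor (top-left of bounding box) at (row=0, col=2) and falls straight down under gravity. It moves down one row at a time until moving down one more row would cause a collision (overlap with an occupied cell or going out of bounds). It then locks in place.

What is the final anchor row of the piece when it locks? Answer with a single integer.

Answer: 2

Derivation:
Spawn at (row=0, col=2). Try each row:
  row 0: fits
  row 1: fits
  row 2: fits
  row 3: blocked -> lock at row 2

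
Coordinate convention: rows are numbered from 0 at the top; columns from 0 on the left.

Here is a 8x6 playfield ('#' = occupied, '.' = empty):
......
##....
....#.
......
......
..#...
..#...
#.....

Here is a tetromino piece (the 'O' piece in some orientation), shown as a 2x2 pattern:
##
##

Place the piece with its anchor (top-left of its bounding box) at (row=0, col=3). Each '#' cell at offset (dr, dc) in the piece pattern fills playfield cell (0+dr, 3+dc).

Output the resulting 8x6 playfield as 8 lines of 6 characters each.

Answer: ...##.
##.##.
....#.
......
......
..#...
..#...
#.....

Derivation:
Fill (0+0,3+0) = (0,3)
Fill (0+0,3+1) = (0,4)
Fill (0+1,3+0) = (1,3)
Fill (0+1,3+1) = (1,4)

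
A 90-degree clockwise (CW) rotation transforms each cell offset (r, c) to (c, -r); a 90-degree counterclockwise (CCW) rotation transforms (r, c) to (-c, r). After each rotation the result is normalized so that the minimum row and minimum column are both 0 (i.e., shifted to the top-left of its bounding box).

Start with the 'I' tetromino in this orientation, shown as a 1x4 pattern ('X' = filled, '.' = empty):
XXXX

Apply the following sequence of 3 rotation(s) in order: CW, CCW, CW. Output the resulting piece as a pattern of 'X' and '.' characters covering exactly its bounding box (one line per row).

Start:
XXXX
After rotation 1 (CW):
X
X
X
X
After rotation 2 (CCW):
XXXX
After rotation 3 (CW):
X
X
X
X

Answer: X
X
X
X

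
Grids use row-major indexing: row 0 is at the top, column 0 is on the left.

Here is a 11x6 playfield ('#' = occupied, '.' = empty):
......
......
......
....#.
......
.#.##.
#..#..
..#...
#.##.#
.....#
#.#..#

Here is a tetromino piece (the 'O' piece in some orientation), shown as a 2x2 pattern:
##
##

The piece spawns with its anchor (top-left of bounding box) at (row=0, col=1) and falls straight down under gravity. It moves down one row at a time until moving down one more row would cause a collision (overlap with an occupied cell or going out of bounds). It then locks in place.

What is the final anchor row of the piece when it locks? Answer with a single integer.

Answer: 3

Derivation:
Spawn at (row=0, col=1). Try each row:
  row 0: fits
  row 1: fits
  row 2: fits
  row 3: fits
  row 4: blocked -> lock at row 3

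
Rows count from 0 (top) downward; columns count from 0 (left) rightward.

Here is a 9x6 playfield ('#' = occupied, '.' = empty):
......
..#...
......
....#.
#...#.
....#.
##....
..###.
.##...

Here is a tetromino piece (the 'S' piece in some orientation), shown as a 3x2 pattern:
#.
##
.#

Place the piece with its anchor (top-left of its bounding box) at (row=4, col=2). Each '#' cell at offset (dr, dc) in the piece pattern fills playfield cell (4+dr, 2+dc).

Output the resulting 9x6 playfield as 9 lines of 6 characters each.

Fill (4+0,2+0) = (4,2)
Fill (4+1,2+0) = (5,2)
Fill (4+1,2+1) = (5,3)
Fill (4+2,2+1) = (6,3)

Answer: ......
..#...
......
....#.
#.#.#.
..###.
##.#..
..###.
.##...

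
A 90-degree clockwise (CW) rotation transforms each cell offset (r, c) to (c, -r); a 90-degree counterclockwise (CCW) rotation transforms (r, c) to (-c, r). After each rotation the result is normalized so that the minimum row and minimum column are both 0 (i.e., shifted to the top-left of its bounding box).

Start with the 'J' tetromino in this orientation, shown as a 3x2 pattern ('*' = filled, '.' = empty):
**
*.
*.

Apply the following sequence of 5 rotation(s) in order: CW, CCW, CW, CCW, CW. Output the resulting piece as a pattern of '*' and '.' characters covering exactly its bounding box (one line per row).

Answer: ***
..*

Derivation:
Start:
**
*.
*.
After rotation 1 (CW):
***
..*
After rotation 2 (CCW):
**
*.
*.
After rotation 3 (CW):
***
..*
After rotation 4 (CCW):
**
*.
*.
After rotation 5 (CW):
***
..*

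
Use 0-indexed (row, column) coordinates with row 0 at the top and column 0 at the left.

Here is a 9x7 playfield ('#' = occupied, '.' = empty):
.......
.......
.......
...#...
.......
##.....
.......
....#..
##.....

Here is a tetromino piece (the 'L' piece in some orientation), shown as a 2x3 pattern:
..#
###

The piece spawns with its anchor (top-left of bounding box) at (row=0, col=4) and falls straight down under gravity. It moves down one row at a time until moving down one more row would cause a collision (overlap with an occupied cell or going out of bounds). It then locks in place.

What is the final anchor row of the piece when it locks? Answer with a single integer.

Spawn at (row=0, col=4). Try each row:
  row 0: fits
  row 1: fits
  row 2: fits
  row 3: fits
  row 4: fits
  row 5: fits
  row 6: blocked -> lock at row 5

Answer: 5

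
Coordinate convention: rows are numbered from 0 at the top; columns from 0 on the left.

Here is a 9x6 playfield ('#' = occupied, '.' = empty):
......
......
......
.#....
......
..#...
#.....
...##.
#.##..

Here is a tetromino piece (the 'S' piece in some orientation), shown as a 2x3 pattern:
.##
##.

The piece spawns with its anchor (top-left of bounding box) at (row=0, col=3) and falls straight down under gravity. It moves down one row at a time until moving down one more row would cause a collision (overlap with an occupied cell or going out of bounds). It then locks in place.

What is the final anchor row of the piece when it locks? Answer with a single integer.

Spawn at (row=0, col=3). Try each row:
  row 0: fits
  row 1: fits
  row 2: fits
  row 3: fits
  row 4: fits
  row 5: fits
  row 6: blocked -> lock at row 5

Answer: 5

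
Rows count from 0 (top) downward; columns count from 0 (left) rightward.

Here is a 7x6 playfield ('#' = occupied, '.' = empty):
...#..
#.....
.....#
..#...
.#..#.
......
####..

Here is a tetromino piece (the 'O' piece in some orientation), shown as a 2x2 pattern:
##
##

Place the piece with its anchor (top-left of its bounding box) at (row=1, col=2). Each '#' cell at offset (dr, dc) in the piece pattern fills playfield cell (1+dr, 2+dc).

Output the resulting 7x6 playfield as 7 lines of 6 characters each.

Answer: ...#..
#.##..
..##.#
..#...
.#..#.
......
####..

Derivation:
Fill (1+0,2+0) = (1,2)
Fill (1+0,2+1) = (1,3)
Fill (1+1,2+0) = (2,2)
Fill (1+1,2+1) = (2,3)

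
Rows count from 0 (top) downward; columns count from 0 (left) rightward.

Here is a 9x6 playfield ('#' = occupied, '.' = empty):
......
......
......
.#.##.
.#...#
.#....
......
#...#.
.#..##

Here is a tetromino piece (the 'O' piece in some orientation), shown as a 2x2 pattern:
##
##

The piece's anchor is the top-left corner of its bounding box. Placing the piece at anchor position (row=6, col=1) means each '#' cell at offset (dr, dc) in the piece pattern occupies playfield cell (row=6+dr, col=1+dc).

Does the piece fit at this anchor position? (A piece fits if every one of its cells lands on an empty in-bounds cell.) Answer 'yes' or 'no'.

Answer: yes

Derivation:
Check each piece cell at anchor (6, 1):
  offset (0,0) -> (6,1): empty -> OK
  offset (0,1) -> (6,2): empty -> OK
  offset (1,0) -> (7,1): empty -> OK
  offset (1,1) -> (7,2): empty -> OK
All cells valid: yes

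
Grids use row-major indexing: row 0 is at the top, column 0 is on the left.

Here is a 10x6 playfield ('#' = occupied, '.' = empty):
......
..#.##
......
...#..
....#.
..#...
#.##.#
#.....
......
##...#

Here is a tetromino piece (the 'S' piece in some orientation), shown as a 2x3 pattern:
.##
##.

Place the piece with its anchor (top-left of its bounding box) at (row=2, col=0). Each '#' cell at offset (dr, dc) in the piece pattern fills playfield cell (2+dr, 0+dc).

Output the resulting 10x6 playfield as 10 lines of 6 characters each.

Fill (2+0,0+1) = (2,1)
Fill (2+0,0+2) = (2,2)
Fill (2+1,0+0) = (3,0)
Fill (2+1,0+1) = (3,1)

Answer: ......
..#.##
.##...
##.#..
....#.
..#...
#.##.#
#.....
......
##...#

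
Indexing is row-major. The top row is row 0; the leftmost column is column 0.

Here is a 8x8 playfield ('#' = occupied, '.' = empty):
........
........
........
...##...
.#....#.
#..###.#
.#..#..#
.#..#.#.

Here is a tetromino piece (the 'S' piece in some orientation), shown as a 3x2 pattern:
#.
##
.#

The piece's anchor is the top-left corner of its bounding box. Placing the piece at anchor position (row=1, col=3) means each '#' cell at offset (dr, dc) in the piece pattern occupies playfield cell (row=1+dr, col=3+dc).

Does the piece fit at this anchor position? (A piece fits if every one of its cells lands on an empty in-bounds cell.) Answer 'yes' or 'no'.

Check each piece cell at anchor (1, 3):
  offset (0,0) -> (1,3): empty -> OK
  offset (1,0) -> (2,3): empty -> OK
  offset (1,1) -> (2,4): empty -> OK
  offset (2,1) -> (3,4): occupied ('#') -> FAIL
All cells valid: no

Answer: no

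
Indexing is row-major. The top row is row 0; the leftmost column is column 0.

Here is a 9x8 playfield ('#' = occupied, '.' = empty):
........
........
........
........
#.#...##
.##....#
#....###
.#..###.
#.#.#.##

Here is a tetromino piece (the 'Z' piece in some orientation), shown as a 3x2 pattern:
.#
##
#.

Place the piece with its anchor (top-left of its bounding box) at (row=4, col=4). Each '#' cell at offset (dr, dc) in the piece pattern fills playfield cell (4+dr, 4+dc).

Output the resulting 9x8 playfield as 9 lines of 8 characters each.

Answer: ........
........
........
........
#.#..###
.##.##.#
#...####
.#..###.
#.#.#.##

Derivation:
Fill (4+0,4+1) = (4,5)
Fill (4+1,4+0) = (5,4)
Fill (4+1,4+1) = (5,5)
Fill (4+2,4+0) = (6,4)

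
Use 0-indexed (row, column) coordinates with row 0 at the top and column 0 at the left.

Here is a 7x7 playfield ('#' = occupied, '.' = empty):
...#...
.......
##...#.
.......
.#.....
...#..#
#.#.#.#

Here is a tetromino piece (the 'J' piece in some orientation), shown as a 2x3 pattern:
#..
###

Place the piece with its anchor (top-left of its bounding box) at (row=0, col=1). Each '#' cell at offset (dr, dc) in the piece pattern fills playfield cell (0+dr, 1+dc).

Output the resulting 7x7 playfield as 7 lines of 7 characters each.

Fill (0+0,1+0) = (0,1)
Fill (0+1,1+0) = (1,1)
Fill (0+1,1+1) = (1,2)
Fill (0+1,1+2) = (1,3)

Answer: .#.#...
.###...
##...#.
.......
.#.....
...#..#
#.#.#.#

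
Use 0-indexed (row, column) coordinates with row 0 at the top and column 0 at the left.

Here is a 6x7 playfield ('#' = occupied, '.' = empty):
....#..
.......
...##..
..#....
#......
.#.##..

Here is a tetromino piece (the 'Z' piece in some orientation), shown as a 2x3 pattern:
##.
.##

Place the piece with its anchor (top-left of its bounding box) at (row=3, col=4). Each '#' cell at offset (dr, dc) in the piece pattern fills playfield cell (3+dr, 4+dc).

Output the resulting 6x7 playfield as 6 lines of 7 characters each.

Answer: ....#..
.......
...##..
..#.##.
#....##
.#.##..

Derivation:
Fill (3+0,4+0) = (3,4)
Fill (3+0,4+1) = (3,5)
Fill (3+1,4+1) = (4,5)
Fill (3+1,4+2) = (4,6)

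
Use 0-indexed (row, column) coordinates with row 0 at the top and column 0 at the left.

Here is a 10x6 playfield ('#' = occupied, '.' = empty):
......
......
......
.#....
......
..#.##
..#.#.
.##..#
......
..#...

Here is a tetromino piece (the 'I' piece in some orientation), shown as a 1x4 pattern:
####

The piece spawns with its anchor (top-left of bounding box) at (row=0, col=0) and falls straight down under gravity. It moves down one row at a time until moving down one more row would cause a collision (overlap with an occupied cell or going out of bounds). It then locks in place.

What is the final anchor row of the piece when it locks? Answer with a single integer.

Spawn at (row=0, col=0). Try each row:
  row 0: fits
  row 1: fits
  row 2: fits
  row 3: blocked -> lock at row 2

Answer: 2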